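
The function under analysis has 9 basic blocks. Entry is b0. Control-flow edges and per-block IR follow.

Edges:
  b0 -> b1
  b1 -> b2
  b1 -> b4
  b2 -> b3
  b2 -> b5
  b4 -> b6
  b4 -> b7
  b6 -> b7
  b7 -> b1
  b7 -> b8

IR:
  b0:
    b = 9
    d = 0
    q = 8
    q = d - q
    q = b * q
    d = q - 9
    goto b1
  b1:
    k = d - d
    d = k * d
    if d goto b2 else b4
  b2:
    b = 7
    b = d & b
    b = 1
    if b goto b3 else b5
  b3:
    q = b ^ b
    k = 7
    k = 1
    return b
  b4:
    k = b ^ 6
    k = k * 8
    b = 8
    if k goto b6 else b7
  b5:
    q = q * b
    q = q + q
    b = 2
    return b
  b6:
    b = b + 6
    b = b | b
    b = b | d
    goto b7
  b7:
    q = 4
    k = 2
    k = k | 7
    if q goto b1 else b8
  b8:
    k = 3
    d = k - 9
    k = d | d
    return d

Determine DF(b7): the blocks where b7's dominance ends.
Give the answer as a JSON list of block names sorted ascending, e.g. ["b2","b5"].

Answer: ["b1"]

Working:
idom tree: b1←b0 b2←b1 b3←b2 b4←b1 b5←b2 b6←b4 b7←b4 b8←b7
Dom at joins:
  b1: preds {b0,b7}: {b0} ∩ {b0,b1,b4,b7} = {b0}; idom=b0
  b7: preds {b4,b6}: {b0,b1,b4} ∩ {b0,b1,b4,b6} = {b0,b1,b4}; idom=b4

DF walk-up:
  b1←b0: walk · to b0
  b1←b7: walk b7→b4→b1 to b0
  b7←b4: walk · to b4
  b7←b6: walk b6 to b4
  DF(b0)=∅
  DF(b1)={b1}
  DF(b2)=∅
  DF(b3)=∅
  DF(b4)={b1}
  DF(b5)=∅
  DF(b6)={b7}
  DF(b7)={b1}
  DF(b8)=∅

DF(b7) = ["b1"]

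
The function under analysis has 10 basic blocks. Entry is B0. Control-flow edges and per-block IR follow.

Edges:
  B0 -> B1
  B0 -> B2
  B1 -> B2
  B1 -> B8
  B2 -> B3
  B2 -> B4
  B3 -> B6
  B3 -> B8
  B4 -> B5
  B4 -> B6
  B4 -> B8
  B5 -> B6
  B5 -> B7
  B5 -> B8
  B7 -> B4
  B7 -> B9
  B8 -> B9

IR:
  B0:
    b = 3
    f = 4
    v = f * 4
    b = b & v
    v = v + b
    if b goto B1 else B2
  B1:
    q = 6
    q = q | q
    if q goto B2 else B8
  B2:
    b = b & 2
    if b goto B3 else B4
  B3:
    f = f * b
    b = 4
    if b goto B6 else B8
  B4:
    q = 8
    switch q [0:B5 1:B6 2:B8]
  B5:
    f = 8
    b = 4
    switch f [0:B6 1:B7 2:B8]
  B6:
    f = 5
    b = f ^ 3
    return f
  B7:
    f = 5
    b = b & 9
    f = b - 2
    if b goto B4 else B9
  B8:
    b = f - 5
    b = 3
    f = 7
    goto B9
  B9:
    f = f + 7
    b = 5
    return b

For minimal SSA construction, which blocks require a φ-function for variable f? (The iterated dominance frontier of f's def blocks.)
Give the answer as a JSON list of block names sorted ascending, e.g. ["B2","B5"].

Answer: ["B4", "B6", "B8", "B9"]

Working:
idom tree: B1←B0 B2←B0 B3←B2 B4←B2 B5←B4 B6←B2 B7←B5 B8←B0 B9←B0
Join-block Dom:
  B2: preds {B0,B1}: {B0} ∩ {B0,B1} = {B0}; idom=B0
  B4: preds {B2,B7}: {B0,B2} ∩ {B0,B2,B4,B5,B7} = {B0,B2}; idom=B2
  B6: preds {B3,B4,B5}: {B0,B2,B3} ∩ {B0,B2,B4} ∩ {B0,B2,B4,B5} = {B0,B2}; idom=B2
  B8: preds {B1,B3,B4,B5}: {B0,B1} ∩ {B0,B2,B3} ∩ {B0,B2,B4} ∩ {B0,B2,B4,B5} = {B0}; idom=B0
  B9: preds {B7,B8}: {B0,B2,B4,B5,B7} ∩ {B0,B8} = {B0}; idom=B0

Frontier:
  B2←B0: walk · to B0
  B2←B1: walk B1 to B0
  B4←B2: walk · to B2
  B4←B7: walk B7→B5→B4 to B2
  B6←B3: walk B3 to B2
  B6←B4: walk B4 to B2
  B6←B5: walk B5→B4 to B2
  B8←B1: walk B1 to B0
  B8←B3: walk B3→B2 to B0
  B8←B4: walk B4→B2 to B0
  B8←B5: walk B5→B4→B2 to B0
  B9←B7: walk B7→B5→B4→B2 to B0
  B9←B8: walk B8 to B0
  B0 → ∅
  B1 → {B2,B8}
  B2 → {B8,B9}
  B3 → {B6,B8}
  B4 → {B4,B6,B8,B9}
  B5 → {B4,B6,B8,B9}
  B6 → ∅
  B7 → {B4,B9}
  B8 → {B9}
  B9 → ∅

φ for f: defs {B0,B3,B5,B6,B7,B8,B9}
  DF⁺ = {B4,B6,B8,B9}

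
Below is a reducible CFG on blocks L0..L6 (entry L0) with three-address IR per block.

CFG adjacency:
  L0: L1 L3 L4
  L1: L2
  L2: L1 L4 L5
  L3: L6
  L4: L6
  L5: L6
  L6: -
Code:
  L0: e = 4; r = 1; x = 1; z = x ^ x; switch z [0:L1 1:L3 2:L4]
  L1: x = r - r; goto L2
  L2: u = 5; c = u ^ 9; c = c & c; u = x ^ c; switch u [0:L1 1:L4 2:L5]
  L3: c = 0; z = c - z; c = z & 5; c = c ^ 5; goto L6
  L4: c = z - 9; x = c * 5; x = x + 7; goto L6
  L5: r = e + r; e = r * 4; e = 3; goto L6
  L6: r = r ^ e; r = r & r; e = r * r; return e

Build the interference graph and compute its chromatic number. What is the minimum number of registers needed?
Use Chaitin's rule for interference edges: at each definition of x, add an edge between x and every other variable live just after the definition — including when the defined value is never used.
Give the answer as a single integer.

Answer: 5

Derivation:
def/use:
  L0: {e,r,x,z} / ∅
  L1: {x} / {r}
  L2: {c,u} / {x}
  L3: {c,z} / {z}
  L4: {c,x} / {z}
  L5: {e,r} / {e,r}
  L6: {e,r} / {e,r}

Backward fixpoint:
  L0 li=∅ lo={e,r,z}
  L1 li={e,r,z} lo={e,r,x,z}
  L2 li={e,r,x,z} lo={e,r,z}
  L3 li={e,r,z} lo={e,r}
  L4 li={e,r,z} lo={e,r}
  L5 li={e,r} lo={e,r}
  L6 li={e,r} lo=∅

Interference:
  c — {e,r,x,z}
  e — {c,r,u,x,z}
  r — {c,e,u,x,z}
  u — {e,r,x,z}
  x — {c,e,r,u,z}
  z — {c,e,r,u,x}

Chromatic number:
  clique {c,e,r,x,z} ⇒ need ≥ 5
  5-colouring: R0={e}  R1={r}  R2={x}  R3={z}  R4={c,u}
  χ = 5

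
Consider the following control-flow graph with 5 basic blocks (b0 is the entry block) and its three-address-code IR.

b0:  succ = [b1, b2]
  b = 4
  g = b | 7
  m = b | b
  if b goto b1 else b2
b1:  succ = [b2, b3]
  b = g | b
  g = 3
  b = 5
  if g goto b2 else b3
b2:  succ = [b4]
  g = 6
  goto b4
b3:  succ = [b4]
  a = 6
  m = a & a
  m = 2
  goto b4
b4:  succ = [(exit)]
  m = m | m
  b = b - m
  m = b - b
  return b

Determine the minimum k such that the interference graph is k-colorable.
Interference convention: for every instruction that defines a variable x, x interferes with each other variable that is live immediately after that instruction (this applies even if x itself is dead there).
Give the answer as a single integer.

Per-block:
  b0: {b,g,m} / ∅
  b1: {b,g} / {b,g}
  b2: {g} / ∅
  b3: {a,m} / ∅
  b4: {b,m} / {b,m}

Live sets:
  b0 li=∅ lo={b,g,m}
  b1 li={b,g,m} lo={b,m}
  b2 li={b,m} lo={b,m}
  b3 li={b} lo={b,m}
  b4 li={b,m} lo=∅

Interfere edges:
  a: {b}
  b: {a,g,m}
  g: {b,m}
  m: {b,g}

Chromatic number:
  {b,g,m} pairwise interfere (3-clique) ⇒ χ ≥ 3
  3-colouring: R0={b}  R1={a,g}  R2={m}
  χ = 3

Answer: 3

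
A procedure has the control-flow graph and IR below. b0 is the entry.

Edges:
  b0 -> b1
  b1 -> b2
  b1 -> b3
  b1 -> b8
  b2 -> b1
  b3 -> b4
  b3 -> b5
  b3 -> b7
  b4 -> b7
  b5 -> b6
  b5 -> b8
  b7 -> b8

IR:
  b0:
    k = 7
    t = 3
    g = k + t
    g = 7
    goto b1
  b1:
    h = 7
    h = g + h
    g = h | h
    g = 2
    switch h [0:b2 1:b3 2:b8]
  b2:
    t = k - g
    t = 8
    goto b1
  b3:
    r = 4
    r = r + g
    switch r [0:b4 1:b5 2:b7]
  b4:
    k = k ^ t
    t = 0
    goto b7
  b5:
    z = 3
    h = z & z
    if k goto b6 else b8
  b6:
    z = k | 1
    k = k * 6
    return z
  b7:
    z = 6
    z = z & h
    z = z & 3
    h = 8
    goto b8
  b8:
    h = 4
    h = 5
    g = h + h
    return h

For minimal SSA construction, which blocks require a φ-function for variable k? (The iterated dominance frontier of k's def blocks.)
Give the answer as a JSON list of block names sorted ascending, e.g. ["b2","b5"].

idom tree: b1←b0 b2←b1 b3←b1 b4←b3 b5←b3 b6←b5 b7←b3 b8←b1
Dom∩ at merges:
  b1: preds {b0,b2}: {b0} ∩ {b0,b1,b2} = {b0}; idom=b0
  b7: preds {b3,b4}: {b0,b1,b3} ∩ {b0,b1,b3,b4} = {b0,b1,b3}; idom=b3
  b8: preds {b1,b5,b7}: {b0,b1} ∩ {b0,b1,b3,b5} ∩ {b0,b1,b3,b7} = {b0,b1}; idom=b1

Frontier:
  b1←b0: walk · to b0
  b1←b2: walk b2→b1 to b0
  b7←b3: walk · to b3
  b7←b4: walk b4 to b3
  b8←b1: walk · to b1
  b8←b5: walk b5→b3 to b1
  b8←b7: walk b7→b3 to b1
  b0 → ∅
  b1 → {b1}
  b2 → {b1}
  b3 → {b8}
  b4 → {b7}
  b5 → {b8}
  b6 → ∅
  b7 → {b8}
  b8 → ∅

φ for k: defs {b0,b4,b6}
  DF⁺ = {b7,b8}

Answer: ["b7", "b8"]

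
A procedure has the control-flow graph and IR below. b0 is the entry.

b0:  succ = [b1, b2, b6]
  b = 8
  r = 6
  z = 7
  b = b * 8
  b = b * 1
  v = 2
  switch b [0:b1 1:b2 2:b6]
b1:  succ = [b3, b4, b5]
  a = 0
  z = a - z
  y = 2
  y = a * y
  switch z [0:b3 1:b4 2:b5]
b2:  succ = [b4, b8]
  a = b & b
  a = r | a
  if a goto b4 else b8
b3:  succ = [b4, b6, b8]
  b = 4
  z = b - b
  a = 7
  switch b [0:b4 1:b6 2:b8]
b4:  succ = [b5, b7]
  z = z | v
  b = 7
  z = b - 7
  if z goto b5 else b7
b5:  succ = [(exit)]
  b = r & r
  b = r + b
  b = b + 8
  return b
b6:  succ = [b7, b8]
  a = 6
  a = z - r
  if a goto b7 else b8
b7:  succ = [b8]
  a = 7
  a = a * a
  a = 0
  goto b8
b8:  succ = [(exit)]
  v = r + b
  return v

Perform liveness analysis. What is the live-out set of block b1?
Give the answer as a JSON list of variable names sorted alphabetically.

Answer: ["r", "v", "z"]

Working:
def/use:
  b0: {b,r,v,z} / ∅
  b1: {a,y,z} / {z}
  b2: {a} / {b,r}
  b3: {a,b,z} / ∅
  b4: {b,z} / {v,z}
  b5: {b} / {r}
  b6: {a} / {r,z}
  b7: {a} / ∅
  b8: {v} / {b,r}

Live sets:
  live b0: ∅→{b,r,v,z}
  live b1: {r,v,z}→{r,v,z}
  live b2: {b,r,v,z}→{b,r,v,z}
  live b3: {r,v}→{b,r,v,z}
  live b4: {r,v,z}→{b,r}
  live b5: {r}→∅
  live b6: {b,r,z}→{b,r}
  live b7: {b,r}→{b,r}
  live b8: {b,r}→∅

live-out(b1) = ["r", "v", "z"]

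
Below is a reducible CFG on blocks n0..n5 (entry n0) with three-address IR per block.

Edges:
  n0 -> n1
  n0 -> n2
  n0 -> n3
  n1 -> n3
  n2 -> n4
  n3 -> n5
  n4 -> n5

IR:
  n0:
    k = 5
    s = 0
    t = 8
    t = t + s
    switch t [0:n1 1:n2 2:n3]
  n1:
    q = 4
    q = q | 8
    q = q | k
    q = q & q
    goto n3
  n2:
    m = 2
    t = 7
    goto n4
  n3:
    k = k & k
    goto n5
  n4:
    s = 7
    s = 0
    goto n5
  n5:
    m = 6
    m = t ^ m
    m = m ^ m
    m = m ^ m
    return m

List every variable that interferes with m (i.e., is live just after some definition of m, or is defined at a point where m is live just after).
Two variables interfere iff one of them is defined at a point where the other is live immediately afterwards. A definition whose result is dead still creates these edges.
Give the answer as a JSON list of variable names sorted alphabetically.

Per-block:
  n0 def {k,s,t} use ∅
  n1 def {q} use {k}
  n2 def {m,t} use ∅
  n3 def {k} use {k}
  n4 def {s} use ∅
  n5 def {m} use {t}

Backward fixpoint:
  live n0: ∅→{k,t}
  live n1: {k,t}→{k,t}
  live n2: ∅→{t}
  live n3: {k,t}→{t}
  live n4: {t}→{t}
  live n5: {t}→∅

Interfere edges:
  k: {q,s,t}
  m: {t}
  q: {k,t}
  s: {k,t}
  t: {k,m,q,s}

N(m) = ["t"]

Answer: ["t"]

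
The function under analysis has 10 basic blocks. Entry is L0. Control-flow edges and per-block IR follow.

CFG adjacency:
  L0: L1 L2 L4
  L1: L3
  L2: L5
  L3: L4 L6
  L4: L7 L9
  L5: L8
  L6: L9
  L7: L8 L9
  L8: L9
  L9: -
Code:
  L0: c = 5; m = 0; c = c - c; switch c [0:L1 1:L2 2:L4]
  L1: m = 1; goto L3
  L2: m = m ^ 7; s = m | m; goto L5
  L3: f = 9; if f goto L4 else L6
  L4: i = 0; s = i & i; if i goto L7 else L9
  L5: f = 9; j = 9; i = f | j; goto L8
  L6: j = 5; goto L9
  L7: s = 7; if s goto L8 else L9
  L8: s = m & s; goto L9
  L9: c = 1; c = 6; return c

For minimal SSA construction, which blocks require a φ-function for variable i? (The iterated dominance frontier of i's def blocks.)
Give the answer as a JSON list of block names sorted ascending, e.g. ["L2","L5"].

Answer: ["L8", "L9"]

Analysis:
idom tree: L1←L0 L2←L0 L3←L1 L4←L0 L5←L2 L6←L3 L7←L4 L8←L0 L9←L0
Dom at joins:
  L4: preds {L0,L3}: {L0} ∩ {L0,L1,L3} = {L0}; idom=L0
  L8: preds {L5,L7}: {L0,L2,L5} ∩ {L0,L4,L7} = {L0}; idom=L0
  L9: preds {L4,L6,L7,L8}: {L0,L4} ∩ {L0,L1,L3,L6} ∩ {L0,L4,L7} ∩ {L0,L8} = {L0}; idom=L0

DF walk-up:
  L4←L0: walk · to L0
  L4←L3: walk L3→L1 to L0
  L8←L5: walk L5→L2 to L0
  L8←L7: walk L7→L4 to L0
  L9←L4: walk L4 to L0
  L9←L6: walk L6→L3→L1 to L0
  L9←L7: walk L7→L4 to L0
  L9←L8: walk L8 to L0
  DF(L0)=∅
  DF(L1)={L4,L9}
  DF(L2)={L8}
  DF(L3)={L4,L9}
  DF(L4)={L8,L9}
  DF(L5)={L8}
  DF(L6)={L9}
  DF(L7)={L8,L9}
  DF(L8)={L9}
  DF(L9)=∅

φ for i: defs {L4,L5}
  DF⁺ = {L8,L9}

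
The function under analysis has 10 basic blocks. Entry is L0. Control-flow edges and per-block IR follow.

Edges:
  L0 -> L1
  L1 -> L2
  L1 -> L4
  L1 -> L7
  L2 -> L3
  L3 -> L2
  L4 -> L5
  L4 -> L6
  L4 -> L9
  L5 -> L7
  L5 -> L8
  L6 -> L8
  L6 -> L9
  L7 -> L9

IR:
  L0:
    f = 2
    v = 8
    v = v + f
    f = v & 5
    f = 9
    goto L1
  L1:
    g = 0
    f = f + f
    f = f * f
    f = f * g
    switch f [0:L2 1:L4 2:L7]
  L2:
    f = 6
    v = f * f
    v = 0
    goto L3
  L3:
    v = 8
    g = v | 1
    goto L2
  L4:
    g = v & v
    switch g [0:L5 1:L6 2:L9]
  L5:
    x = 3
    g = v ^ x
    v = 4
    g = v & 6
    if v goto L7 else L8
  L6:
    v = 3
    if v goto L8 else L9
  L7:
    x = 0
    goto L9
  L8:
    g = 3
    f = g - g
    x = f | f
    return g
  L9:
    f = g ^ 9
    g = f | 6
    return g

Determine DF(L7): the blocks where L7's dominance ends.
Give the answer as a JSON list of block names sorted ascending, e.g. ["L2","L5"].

idom tree: L1←L0 L2←L1 L3←L2 L4←L1 L5←L4 L6←L4 L7←L1 L8←L4 L9←L1
Dom at joins:
  L2: preds {L1,L3}: {L0,L1} ∩ {L0,L1,L2,L3} = {L0,L1}; idom=L1
  L7: preds {L1,L5}: {L0,L1} ∩ {L0,L1,L4,L5} = {L0,L1}; idom=L1
  L8: preds {L5,L6}: {L0,L1,L4,L5} ∩ {L0,L1,L4,L6} = {L0,L1,L4}; idom=L4
  L9: preds {L4,L6,L7}: {L0,L1,L4} ∩ {L0,L1,L4,L6} ∩ {L0,L1,L7} = {L0,L1}; idom=L1

DF walk-up:
  join L2 pred L1: · stop@L1
  join L2 pred L3: L3→L2 stop@L1
  join L7 pred L1: · stop@L1
  join L7 pred L5: L5→L4 stop@L1
  join L8 pred L5: L5 stop@L4
  join L8 pred L6: L6 stop@L4
  join L9 pred L4: L4 stop@L1
  join L9 pred L6: L6→L4 stop@L1
  join L9 pred L7: L7 stop@L1
  L0: DF=∅
  L1: DF=∅
  L2: DF={L2}
  L3: DF={L2}
  L4: DF={L7,L9}
  L5: DF={L7,L8}
  L6: DF={L8,L9}
  L7: DF={L9}
  L8: DF=∅
  L9: DF=∅

DF(L7) = ["L9"]

Answer: ["L9"]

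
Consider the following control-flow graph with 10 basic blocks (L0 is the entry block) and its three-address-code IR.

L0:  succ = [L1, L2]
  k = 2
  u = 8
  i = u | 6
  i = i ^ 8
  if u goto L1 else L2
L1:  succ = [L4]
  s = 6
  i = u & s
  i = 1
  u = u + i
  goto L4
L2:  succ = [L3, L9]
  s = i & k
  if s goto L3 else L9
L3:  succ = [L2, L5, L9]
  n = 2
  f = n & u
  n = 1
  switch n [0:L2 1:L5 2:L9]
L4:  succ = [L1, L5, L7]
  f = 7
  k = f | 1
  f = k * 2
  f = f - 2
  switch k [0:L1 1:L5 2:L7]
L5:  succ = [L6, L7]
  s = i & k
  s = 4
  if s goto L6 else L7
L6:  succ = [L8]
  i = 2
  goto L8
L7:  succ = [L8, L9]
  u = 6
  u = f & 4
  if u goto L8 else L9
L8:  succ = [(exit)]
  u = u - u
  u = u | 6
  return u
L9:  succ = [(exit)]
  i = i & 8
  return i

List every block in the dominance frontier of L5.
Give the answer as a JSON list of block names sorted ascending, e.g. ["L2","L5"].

idom tree: L1←L0 L2←L0 L3←L2 L4←L1 L5←L0 L6←L5 L7←L0 L8←L0 L9←L0
Dom at joins:
  L1: preds {L0,L4}: {L0} ∩ {L0,L1,L4} = {L0}; idom=L0
  L2: preds {L0,L3}: {L0} ∩ {L0,L2,L3} = {L0}; idom=L0
  L5: preds {L3,L4}: {L0,L2,L3} ∩ {L0,L1,L4} = {L0}; idom=L0
  L7: preds {L4,L5}: {L0,L1,L4} ∩ {L0,L5} = {L0}; idom=L0
  L8: preds {L6,L7}: {L0,L5,L6} ∩ {L0,L7} = {L0}; idom=L0
  L9: preds {L2,L3,L7}: {L0,L2} ∩ {L0,L2,L3} ∩ {L0,L7} = {L0}; idom=L0

DF derivation:
  L1←L0: walk · to L0
  L1←L4: walk L4→L1 to L0
  L2←L0: walk · to L0
  L2←L3: walk L3→L2 to L0
  L5←L3: walk L3→L2 to L0
  L5←L4: walk L4→L1 to L0
  L7←L4: walk L4→L1 to L0
  L7←L5: walk L5 to L0
  L8←L6: walk L6→L5 to L0
  L8←L7: walk L7 to L0
  L9←L2: walk L2 to L0
  L9←L3: walk L3→L2 to L0
  L9←L7: walk L7 to L0
  DF(L0)=∅
  DF(L1)={L1,L5,L7}
  DF(L2)={L2,L5,L9}
  DF(L3)={L2,L5,L9}
  DF(L4)={L1,L5,L7}
  DF(L5)={L7,L8}
  DF(L6)={L8}
  DF(L7)={L8,L9}
  DF(L8)=∅
  DF(L9)=∅

DF(L5) = ["L7", "L8"]

Answer: ["L7", "L8"]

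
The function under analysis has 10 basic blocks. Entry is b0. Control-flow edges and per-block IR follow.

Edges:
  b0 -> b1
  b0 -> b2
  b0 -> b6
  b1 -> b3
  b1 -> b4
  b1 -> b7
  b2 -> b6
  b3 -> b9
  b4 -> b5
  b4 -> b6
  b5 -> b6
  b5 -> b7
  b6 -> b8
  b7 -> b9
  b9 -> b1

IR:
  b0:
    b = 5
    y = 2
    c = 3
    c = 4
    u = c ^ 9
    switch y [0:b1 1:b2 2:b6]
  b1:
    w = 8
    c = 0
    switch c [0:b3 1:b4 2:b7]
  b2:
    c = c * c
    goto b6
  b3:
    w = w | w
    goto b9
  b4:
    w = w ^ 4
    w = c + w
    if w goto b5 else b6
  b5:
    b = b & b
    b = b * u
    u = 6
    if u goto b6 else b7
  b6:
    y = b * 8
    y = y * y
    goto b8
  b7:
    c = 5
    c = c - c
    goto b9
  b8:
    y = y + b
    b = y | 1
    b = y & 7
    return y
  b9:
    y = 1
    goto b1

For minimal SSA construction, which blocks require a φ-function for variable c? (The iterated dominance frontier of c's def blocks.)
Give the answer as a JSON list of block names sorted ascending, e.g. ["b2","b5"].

Answer: ["b1", "b6", "b9"]

Working:
idom tree: b1←b0 b2←b0 b3←b1 b4←b1 b5←b4 b6←b0 b7←b1 b8←b6 b9←b1
Dom at joins:
  b1: preds {b0,b9}: {b0} ∩ {b0,b1,b9} = {b0}; idom=b0
  b6: preds {b0,b2,b4,b5}: {b0} ∩ {b0,b2} ∩ {b0,b1,b4} ∩ {b0,b1,b4,b5} = {b0}; idom=b0
  b7: preds {b1,b5}: {b0,b1} ∩ {b0,b1,b4,b5} = {b0,b1}; idom=b1
  b9: preds {b3,b7}: {b0,b1,b3} ∩ {b0,b1,b7} = {b0,b1}; idom=b1

Frontier:
  b1←b0: walk · to b0
  b1←b9: walk b9→b1 to b0
  b6←b0: walk · to b0
  b6←b2: walk b2 to b0
  b6←b4: walk b4→b1 to b0
  b6←b5: walk b5→b4→b1 to b0
  b7←b1: walk · to b1
  b7←b5: walk b5→b4 to b1
  b9←b3: walk b3 to b1
  b9←b7: walk b7 to b1
  b0 → ∅
  b1 → {b1,b6}
  b2 → {b6}
  b3 → {b9}
  b4 → {b6,b7}
  b5 → {b6,b7}
  b6 → ∅
  b7 → {b9}
  b8 → ∅
  b9 → {b1}

φ for c: defs {b0,b1,b2,b7}
  DF⁺ = {b1,b6,b9}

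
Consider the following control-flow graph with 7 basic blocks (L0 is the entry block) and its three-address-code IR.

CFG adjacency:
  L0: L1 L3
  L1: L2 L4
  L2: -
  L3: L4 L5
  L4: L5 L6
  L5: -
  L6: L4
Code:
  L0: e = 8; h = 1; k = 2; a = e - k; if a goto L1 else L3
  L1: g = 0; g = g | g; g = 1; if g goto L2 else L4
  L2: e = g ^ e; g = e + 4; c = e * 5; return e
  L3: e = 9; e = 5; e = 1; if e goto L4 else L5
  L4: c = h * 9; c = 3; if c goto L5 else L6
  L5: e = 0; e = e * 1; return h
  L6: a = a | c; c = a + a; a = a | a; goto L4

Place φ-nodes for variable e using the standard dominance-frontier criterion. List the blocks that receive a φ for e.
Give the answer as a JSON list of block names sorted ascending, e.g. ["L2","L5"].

Answer: ["L4", "L5"]

Derivation:
idom tree: L1←L0 L2←L1 L3←L0 L4←L0 L5←L0 L6←L4
Join-block Dom:
  L4: preds {L1,L3,L6}: {L0,L1} ∩ {L0,L3} ∩ {L0,L4,L6} = {L0}; idom=L0
  L5: preds {L3,L4}: {L0,L3} ∩ {L0,L4} = {L0}; idom=L0

DF derivation:
  join L4 pred L1: L1 stop@L0
  join L4 pred L3: L3 stop@L0
  join L4 pred L6: L6→L4 stop@L0
  join L5 pred L3: L3 stop@L0
  join L5 pred L4: L4 stop@L0
  DF(L0)=∅
  DF(L1)={L4}
  DF(L2)=∅
  DF(L3)={L4,L5}
  DF(L4)={L4,L5}
  DF(L5)=∅
  DF(L6)={L4}

φ for e: defs {L0,L2,L3,L5}
  DF⁺ = {L4,L5}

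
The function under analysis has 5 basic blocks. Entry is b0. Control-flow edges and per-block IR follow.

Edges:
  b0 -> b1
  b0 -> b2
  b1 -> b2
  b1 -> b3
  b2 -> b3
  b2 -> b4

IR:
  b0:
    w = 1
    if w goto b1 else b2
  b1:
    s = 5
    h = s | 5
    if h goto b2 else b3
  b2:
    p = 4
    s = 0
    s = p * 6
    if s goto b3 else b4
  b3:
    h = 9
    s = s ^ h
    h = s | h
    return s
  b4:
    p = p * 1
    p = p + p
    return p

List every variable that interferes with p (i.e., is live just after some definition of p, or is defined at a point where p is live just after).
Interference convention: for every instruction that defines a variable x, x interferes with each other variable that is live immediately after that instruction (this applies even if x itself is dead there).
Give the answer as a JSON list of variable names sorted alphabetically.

Answer: ["s"]

Working:
Block summaries:
  b0 def {w} use ∅
  b1 def {h,s} use ∅
  b2 def {p,s} use ∅
  b3 def {h,s} use {s}
  b4 def {p} use {p}

Liveness:
  live b0: ∅→∅
  live b1: ∅→{s}
  live b2: ∅→{p,s}
  live b3: {s}→∅
  live b4: {p}→∅

Interference:
  h↔{s}
  p↔{s}
  s↔{h,p}
  w↔∅

N(p) = ["s"]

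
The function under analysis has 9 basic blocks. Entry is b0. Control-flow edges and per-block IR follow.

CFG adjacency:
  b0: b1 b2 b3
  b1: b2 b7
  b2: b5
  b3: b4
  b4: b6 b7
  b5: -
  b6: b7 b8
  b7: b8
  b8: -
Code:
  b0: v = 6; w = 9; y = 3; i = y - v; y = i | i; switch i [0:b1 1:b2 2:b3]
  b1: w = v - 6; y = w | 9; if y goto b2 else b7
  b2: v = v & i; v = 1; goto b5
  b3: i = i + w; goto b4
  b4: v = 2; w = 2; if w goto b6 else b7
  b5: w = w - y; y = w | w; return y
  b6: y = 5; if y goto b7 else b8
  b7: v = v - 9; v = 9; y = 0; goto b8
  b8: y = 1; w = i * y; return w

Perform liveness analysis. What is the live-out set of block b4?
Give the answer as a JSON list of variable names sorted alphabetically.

Block summaries:
  b0: {i,v,w,y} / ∅
  b1: {w,y} / {v}
  b2: {v} / {i,v}
  b3: {i} / {i,w}
  b4: {v,w} / ∅
  b5: {w,y} / {w,y}
  b6: {y} / ∅
  b7: {v,y} / {v}
  b8: {w,y} / {i}

Live sets:
  b0: in=∅ out={i,v,w,y}
  b1: in={i,v} out={i,v,w,y}
  b2: in={i,v,w,y} out={w,y}
  b3: in={i,w} out={i}
  b4: in={i} out={i,v}
  b5: in={w,y} out=∅
  b6: in={i,v} out={i,v}
  b7: in={i,v} out={i}
  b8: in={i} out=∅

live-out(b4) = ["i", "v"]

Answer: ["i", "v"]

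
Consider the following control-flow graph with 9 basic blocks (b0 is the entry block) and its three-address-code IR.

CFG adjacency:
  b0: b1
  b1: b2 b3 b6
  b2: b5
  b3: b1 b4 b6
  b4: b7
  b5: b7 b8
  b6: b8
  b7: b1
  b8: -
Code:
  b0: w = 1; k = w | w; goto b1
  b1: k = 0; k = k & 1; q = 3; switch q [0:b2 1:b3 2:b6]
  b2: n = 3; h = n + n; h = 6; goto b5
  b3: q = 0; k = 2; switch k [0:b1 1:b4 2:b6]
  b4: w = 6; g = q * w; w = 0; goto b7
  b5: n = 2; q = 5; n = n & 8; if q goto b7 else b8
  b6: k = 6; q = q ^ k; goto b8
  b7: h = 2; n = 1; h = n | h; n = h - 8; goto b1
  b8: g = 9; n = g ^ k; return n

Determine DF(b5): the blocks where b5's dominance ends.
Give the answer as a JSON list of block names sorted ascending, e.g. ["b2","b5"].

Answer: ["b7", "b8"]

Working:
idom tree: b1←b0 b2←b1 b3←b1 b4←b3 b5←b2 b6←b1 b7←b1 b8←b1
Dom∩ at merges:
  b1: preds {b0,b3,b7}: {b0} ∩ {b0,b1,b3} ∩ {b0,b1,b7} = {b0}; idom=b0
  b6: preds {b1,b3}: {b0,b1} ∩ {b0,b1,b3} = {b0,b1}; idom=b1
  b7: preds {b4,b5}: {b0,b1,b3,b4} ∩ {b0,b1,b2,b5} = {b0,b1}; idom=b1
  b8: preds {b5,b6}: {b0,b1,b2,b5} ∩ {b0,b1,b6} = {b0,b1}; idom=b1

Frontier:
  b1←b0: walk · to b0
  b1←b3: walk b3→b1 to b0
  b1←b7: walk b7→b1 to b0
  b6←b1: walk · to b1
  b6←b3: walk b3 to b1
  b7←b4: walk b4→b3 to b1
  b7←b5: walk b5→b2 to b1
  b8←b5: walk b5→b2 to b1
  b8←b6: walk b6 to b1
  b0: DF=∅
  b1: DF={b1}
  b2: DF={b7,b8}
  b3: DF={b1,b6,b7}
  b4: DF={b7}
  b5: DF={b7,b8}
  b6: DF={b8}
  b7: DF={b1}
  b8: DF=∅

DF(b5) = ["b7", "b8"]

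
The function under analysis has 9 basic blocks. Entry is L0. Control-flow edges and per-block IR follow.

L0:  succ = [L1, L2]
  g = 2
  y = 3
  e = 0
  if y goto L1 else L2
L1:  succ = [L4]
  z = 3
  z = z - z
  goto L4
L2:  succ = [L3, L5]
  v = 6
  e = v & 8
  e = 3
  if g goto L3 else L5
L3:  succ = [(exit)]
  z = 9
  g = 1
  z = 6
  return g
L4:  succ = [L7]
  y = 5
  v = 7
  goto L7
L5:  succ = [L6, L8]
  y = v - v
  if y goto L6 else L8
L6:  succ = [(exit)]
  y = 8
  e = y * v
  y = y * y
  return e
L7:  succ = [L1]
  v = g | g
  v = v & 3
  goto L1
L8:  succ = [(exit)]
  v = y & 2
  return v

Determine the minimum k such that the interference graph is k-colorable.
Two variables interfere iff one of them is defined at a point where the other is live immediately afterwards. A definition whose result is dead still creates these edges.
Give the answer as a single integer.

Block summaries:
  L0 def {e,g,y} use ∅
  L1 def {z} use ∅
  L2 def {e,v} use {g}
  L3 def {g,z} use ∅
  L4 def {v,y} use ∅
  L5 def {y} use {v}
  L6 def {e,y} use {v}
  L7 def {v} use {g}
  L8 def {v} use {y}

Live sets:
  L0 li=∅ lo={g}
  L1 li={g} lo={g}
  L2 li={g} lo={v}
  L3 li=∅ lo=∅
  L4 li={g} lo={g}
  L5 li={v} lo={v,y}
  L6 li={v} lo=∅
  L7 li={g} lo={g}
  L8 li={y} lo=∅

Conflict graph:
  e↔{g,v,y}
  g↔{e,v,y,z}
  v↔{e,g,y}
  y↔{e,g,v}
  z↔{g}

Colouring:
  {e,g,v,y} pairwise interfere (4-clique) ⇒ χ ≥ 4
  assign e→r1 g→r0 v→r2 y→r3 z→r1 — no edge inside a register ⇒ χ ≤ 4
  χ = 4

Answer: 4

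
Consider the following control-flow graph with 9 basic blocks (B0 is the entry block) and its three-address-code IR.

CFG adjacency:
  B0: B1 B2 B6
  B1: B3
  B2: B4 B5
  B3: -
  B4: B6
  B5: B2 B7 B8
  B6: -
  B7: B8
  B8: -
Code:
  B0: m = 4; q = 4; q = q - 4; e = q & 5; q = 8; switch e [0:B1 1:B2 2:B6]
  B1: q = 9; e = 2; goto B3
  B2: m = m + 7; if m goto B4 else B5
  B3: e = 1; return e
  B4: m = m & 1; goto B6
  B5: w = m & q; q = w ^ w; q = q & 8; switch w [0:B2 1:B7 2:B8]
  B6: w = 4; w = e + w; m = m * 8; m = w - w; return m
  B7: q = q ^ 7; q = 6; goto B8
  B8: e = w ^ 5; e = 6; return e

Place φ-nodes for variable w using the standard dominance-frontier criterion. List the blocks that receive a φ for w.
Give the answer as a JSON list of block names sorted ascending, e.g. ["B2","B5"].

Answer: ["B2", "B6"]

Analysis:
idom tree: B1←B0 B2←B0 B3←B1 B4←B2 B5←B2 B6←B0 B7←B5 B8←B5
Dom∩ at merges:
  B2: preds {B0,B5}: {B0} ∩ {B0,B2,B5} = {B0}; idom=B0
  B6: preds {B0,B4}: {B0} ∩ {B0,B2,B4} = {B0}; idom=B0
  B8: preds {B5,B7}: {B0,B2,B5} ∩ {B0,B2,B5,B7} = {B0,B2,B5}; idom=B5

DF walk-up:
  join B2 pred B0: · stop@B0
  join B2 pred B5: B5→B2 stop@B0
  join B6 pred B0: · stop@B0
  join B6 pred B4: B4→B2 stop@B0
  join B8 pred B5: · stop@B5
  join B8 pred B7: B7 stop@B5
  DF(B0)=∅
  DF(B1)=∅
  DF(B2)={B2,B6}
  DF(B3)=∅
  DF(B4)={B6}
  DF(B5)={B2}
  DF(B6)=∅
  DF(B7)={B8}
  DF(B8)=∅

φ for w: defs {B5,B6}
  DF⁺ = {B2,B6}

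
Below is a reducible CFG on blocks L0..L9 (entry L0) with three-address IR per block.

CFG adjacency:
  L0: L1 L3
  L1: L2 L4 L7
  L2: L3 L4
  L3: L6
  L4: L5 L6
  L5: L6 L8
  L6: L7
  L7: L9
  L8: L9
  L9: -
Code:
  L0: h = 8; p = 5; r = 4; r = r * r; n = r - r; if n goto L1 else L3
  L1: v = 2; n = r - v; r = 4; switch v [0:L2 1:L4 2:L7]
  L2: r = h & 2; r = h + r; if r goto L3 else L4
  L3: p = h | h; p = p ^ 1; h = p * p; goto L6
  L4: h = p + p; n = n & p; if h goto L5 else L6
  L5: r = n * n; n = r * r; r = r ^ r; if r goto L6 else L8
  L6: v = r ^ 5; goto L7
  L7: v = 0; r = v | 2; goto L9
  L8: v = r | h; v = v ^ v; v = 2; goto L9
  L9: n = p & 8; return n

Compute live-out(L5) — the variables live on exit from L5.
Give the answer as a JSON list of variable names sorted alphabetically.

Answer: ["h", "p", "r"]

Derivation:
def/use:
  L0 def {h,n,p,r} use ∅
  L1 def {n,r,v} use {r}
  L2 def {r} use {h}
  L3 def {h,p} use {h}
  L4 def {h,n} use {n,p}
  L5 def {n,r} use {n}
  L6 def {v} use {r}
  L7 def {r,v} use ∅
  L8 def {v} use {h,r}
  L9 def {n} use {p}

Live sets:
  L0 li=∅ lo={h,p,r}
  L1 li={h,p,r} lo={h,n,p,r}
  L2 li={h,n,p} lo={h,n,p,r}
  L3 li={h,r} lo={p,r}
  L4 li={n,p,r} lo={h,n,p,r}
  L5 li={h,n,p} lo={h,p,r}
  L6 li={p,r} lo={p}
  L7 li={p} lo={p}
  L8 li={h,p,r} lo={p}
  L9 li={p} lo=∅

live-out(L5) = ["h", "p", "r"]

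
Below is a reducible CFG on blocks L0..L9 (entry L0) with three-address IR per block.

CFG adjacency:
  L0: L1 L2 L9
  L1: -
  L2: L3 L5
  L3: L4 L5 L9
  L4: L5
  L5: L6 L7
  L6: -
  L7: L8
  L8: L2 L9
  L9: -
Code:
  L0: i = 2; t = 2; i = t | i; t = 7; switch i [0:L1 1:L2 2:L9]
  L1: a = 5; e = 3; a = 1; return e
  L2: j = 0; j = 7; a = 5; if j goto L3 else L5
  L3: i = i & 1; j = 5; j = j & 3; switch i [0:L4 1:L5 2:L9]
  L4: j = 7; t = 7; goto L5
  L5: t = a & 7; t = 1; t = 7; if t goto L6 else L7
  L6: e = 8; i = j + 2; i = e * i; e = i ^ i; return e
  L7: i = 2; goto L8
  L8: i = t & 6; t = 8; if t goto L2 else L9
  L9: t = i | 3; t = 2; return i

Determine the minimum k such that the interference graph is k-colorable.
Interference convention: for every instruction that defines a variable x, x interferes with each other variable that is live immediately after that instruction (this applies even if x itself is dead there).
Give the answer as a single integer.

Block summaries:
  L0: def={i,t} ue=∅
  L1: def={a,e} ue=∅
  L2: def={a,j} ue=∅
  L3: def={i,j} ue={i}
  L4: def={j,t} ue=∅
  L5: def={t} ue={a}
  L6: def={e,i} ue={j}
  L7: def={i} ue=∅
  L8: def={i,t} ue={t}
  L9: def={t} ue={i}

Liveness:
  L0: in=∅ out={i}
  L1: in=∅ out=∅
  L2: in={i} out={a,i,j}
  L3: in={a,i} out={a,i,j}
  L4: in={a} out={a,j}
  L5: in={a,j} out={j,t}
  L6: in={j} out=∅
  L7: in={t} out={t}
  L8: in={t} out={i}
  L9: in={i} out=∅

Interference:
  a — {e,i,j,t}
  e — {a,i,j}
  i — {a,e,j,t}
  j — {a,e,i,t}
  t — {a,i,j}

Colouring:
  lower bound: {a,e,i,j} mutually conflict ⇒ χ ≥ 4
  4-colouring: R0={a}  R1={i}  R2={j}  R3={e,t}
  χ = 4

Answer: 4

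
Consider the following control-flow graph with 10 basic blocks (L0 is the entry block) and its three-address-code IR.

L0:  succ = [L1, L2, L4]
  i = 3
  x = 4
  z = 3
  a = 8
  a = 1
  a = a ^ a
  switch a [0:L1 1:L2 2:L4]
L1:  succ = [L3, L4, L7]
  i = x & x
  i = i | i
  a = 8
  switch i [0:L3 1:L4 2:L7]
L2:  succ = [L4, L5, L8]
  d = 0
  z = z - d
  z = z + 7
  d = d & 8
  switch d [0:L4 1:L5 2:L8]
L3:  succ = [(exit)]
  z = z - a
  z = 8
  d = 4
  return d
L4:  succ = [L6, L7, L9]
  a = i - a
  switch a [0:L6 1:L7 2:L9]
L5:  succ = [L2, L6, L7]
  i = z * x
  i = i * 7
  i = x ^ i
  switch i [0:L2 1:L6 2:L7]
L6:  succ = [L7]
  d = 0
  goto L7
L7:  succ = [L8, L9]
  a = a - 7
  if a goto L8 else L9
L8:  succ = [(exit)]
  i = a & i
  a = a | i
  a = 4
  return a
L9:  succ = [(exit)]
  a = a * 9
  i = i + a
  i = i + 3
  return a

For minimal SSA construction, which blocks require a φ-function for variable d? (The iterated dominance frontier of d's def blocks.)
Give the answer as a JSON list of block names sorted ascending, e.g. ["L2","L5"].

idom tree: L1←L0 L2←L0 L3←L1 L4←L0 L5←L2 L6←L0 L7←L0 L8←L0 L9←L0
Dom∩ at merges:
  L2: preds {L0,L5}: {L0} ∩ {L0,L2,L5} = {L0}; idom=L0
  L4: preds {L0,L1,L2}: {L0} ∩ {L0,L1} ∩ {L0,L2} = {L0}; idom=L0
  L6: preds {L4,L5}: {L0,L4} ∩ {L0,L2,L5} = {L0}; idom=L0
  L7: preds {L1,L4,L5,L6}: {L0,L1} ∩ {L0,L4} ∩ {L0,L2,L5} ∩ {L0,L6} = {L0}; idom=L0
  L8: preds {L2,L7}: {L0,L2} ∩ {L0,L7} = {L0}; idom=L0
  L9: preds {L4,L7}: {L0,L4} ∩ {L0,L7} = {L0}; idom=L0

DF walk-up:
  join L2 pred L0: · stop@L0
  join L2 pred L5: L5→L2 stop@L0
  join L4 pred L0: · stop@L0
  join L4 pred L1: L1 stop@L0
  join L4 pred L2: L2 stop@L0
  join L6 pred L4: L4 stop@L0
  join L6 pred L5: L5→L2 stop@L0
  join L7 pred L1: L1 stop@L0
  join L7 pred L4: L4 stop@L0
  join L7 pred L5: L5→L2 stop@L0
  join L7 pred L6: L6 stop@L0
  join L8 pred L2: L2 stop@L0
  join L8 pred L7: L7 stop@L0
  join L9 pred L4: L4 stop@L0
  join L9 pred L7: L7 stop@L0
  L0 → ∅
  L1 → {L4,L7}
  L2 → {L2,L4,L6,L7,L8}
  L3 → ∅
  L4 → {L6,L7,L9}
  L5 → {L2,L6,L7}
  L6 → {L7}
  L7 → {L8,L9}
  L8 → ∅
  L9 → ∅

φ for d: defs {L2,L3,L6}
  DF⁺ = {L2,L4,L6,L7,L8,L9}

Answer: ["L2", "L4", "L6", "L7", "L8", "L9"]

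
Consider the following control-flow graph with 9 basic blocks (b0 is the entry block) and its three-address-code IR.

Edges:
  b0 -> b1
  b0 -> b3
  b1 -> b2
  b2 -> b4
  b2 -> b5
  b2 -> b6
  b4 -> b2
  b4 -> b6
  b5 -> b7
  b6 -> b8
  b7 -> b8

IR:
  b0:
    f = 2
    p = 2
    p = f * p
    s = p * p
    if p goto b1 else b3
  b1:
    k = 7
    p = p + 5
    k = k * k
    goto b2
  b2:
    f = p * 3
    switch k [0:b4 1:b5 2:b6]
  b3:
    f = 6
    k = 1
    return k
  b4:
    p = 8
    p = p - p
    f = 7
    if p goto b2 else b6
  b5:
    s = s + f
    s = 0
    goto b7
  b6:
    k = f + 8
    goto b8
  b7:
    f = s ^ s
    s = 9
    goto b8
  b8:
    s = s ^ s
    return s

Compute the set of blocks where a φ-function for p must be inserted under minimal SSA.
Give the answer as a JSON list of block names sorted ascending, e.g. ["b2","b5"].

Answer: ["b2", "b6", "b8"]

Derivation:
idom tree: b1←b0 b2←b1 b3←b0 b4←b2 b5←b2 b6←b2 b7←b5 b8←b2
Dom at joins:
  b2: preds {b1,b4}: {b0,b1} ∩ {b0,b1,b2,b4} = {b0,b1}; idom=b1
  b6: preds {b2,b4}: {b0,b1,b2} ∩ {b0,b1,b2,b4} = {b0,b1,b2}; idom=b2
  b8: preds {b6,b7}: {b0,b1,b2,b6} ∩ {b0,b1,b2,b5,b7} = {b0,b1,b2}; idom=b2

Frontier:
  b2←b1: walk · to b1
  b2←b4: walk b4→b2 to b1
  b6←b2: walk · to b2
  b6←b4: walk b4 to b2
  b8←b6: walk b6 to b2
  b8←b7: walk b7→b5 to b2
  b0: DF=∅
  b1: DF=∅
  b2: DF={b2}
  b3: DF=∅
  b4: DF={b2,b6}
  b5: DF={b8}
  b6: DF={b8}
  b7: DF={b8}
  b8: DF=∅

φ for p: defs {b0,b1,b4}
  DF⁺ = {b2,b6,b8}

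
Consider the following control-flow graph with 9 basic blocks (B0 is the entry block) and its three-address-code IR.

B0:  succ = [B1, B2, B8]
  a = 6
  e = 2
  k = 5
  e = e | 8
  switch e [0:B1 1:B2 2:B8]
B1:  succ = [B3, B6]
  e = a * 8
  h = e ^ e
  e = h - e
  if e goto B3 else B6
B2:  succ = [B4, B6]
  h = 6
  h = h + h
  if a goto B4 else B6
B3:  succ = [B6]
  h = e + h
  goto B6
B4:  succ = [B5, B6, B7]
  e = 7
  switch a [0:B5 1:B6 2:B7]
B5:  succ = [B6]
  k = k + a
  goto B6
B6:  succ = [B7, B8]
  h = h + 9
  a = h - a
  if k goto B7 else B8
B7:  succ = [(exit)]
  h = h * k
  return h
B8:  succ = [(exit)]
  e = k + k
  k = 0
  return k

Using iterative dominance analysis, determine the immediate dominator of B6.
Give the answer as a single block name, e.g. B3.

Answer: B0

Analysis:
idom tree: B1←B0 B2←B0 B3←B1 B4←B2 B5←B4 B6←B0 B7←B0 B8←B0
Join-block Dom:
  B6: preds {B1,B2,B3,B4,B5}: {B0,B1} ∩ {B0,B2} ∩ {B0,B1,B3} ∩ {B0,B2,B4} ∩ {B0,B2,B4,B5} = {B0}; idom=B0
  B7: preds {B4,B6}: {B0,B2,B4} ∩ {B0,B6} = {B0}; idom=B0
  B8: preds {B0,B6}: {B0} ∩ {B0,B6} = {B0}; idom=B0

idom(B6) = B0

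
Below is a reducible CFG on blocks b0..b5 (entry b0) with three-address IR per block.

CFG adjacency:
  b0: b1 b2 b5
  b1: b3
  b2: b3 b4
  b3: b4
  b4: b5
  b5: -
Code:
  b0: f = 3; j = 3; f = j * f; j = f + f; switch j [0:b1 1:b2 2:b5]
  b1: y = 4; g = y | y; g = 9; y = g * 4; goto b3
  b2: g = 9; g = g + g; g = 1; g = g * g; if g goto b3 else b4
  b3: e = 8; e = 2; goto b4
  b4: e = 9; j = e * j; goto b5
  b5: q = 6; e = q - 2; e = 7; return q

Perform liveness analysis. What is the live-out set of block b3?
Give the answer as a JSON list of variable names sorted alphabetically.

Answer: ["j"]

Analysis:
Per-block:
  b0: def={f,j} ue=∅
  b1: def={g,y} ue=∅
  b2: def={g} ue=∅
  b3: def={e} ue=∅
  b4: def={e,j} ue={j}
  b5: def={e,q} ue=∅

Backward fixpoint:
  b0 li=∅ lo={j}
  b1 li={j} lo={j}
  b2 li={j} lo={j}
  b3 li={j} lo={j}
  b4 li={j} lo=∅
  b5 li=∅ lo=∅

live-out(b3) = ["j"]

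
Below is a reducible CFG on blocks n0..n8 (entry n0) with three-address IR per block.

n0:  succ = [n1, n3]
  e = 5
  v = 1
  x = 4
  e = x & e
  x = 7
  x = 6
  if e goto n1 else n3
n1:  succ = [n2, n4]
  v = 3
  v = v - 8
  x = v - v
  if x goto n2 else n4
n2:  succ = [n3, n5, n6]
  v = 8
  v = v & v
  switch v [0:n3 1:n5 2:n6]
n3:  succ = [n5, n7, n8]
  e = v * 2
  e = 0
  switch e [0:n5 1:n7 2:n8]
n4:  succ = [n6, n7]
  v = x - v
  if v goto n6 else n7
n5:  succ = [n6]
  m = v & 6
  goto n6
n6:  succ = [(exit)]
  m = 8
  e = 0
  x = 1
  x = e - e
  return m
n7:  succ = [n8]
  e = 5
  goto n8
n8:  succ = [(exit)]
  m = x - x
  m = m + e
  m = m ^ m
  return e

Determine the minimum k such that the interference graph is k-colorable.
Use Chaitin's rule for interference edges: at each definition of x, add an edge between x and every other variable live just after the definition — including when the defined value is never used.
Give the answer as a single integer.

Answer: 3

Analysis:
Block summaries:
  n0 def {e,v,x} use ∅
  n1 def {v,x} use ∅
  n2 def {v} use ∅
  n3 def {e} use {v}
  n4 def {v} use {v,x}
  n5 def {m} use {v}
  n6 def {e,m,x} use ∅
  n7 def {e} use ∅
  n8 def {m} use {e,x}

Backward fixpoint:
  n0: in=∅ out={v,x}
  n1: in=∅ out={v,x}
  n2: in={x} out={v,x}
  n3: in={v,x} out={e,v,x}
  n4: in={v,x} out={x}
  n5: in={v} out=∅
  n6: in=∅ out=∅
  n7: in={x} out={e,x}
  n8: in={e,x} out=∅

Interference:
  e↔{m,v,x}
  m↔{e,x}
  v↔{e,x}
  x↔{e,m,v}

Chromatic number:
  lower bound: {e,m,x} mutually conflict ⇒ χ ≥ 3
  assign e→r0 m→r2 v→r2 x→r1 — no edge inside a register ⇒ χ ≤ 3
  χ = 3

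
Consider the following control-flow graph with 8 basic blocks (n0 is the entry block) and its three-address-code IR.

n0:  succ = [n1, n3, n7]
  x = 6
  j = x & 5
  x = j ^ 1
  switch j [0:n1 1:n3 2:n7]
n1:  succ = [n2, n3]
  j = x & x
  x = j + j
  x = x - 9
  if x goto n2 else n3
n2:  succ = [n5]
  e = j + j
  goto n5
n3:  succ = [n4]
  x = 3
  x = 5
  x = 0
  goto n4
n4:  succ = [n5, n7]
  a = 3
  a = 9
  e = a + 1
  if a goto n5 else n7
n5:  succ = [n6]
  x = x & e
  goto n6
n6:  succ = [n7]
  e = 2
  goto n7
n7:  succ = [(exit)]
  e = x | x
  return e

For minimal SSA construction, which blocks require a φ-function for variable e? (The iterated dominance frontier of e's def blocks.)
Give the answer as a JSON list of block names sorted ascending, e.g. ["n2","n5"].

idom tree: n1←n0 n2←n1 n3←n0 n4←n3 n5←n0 n6←n5 n7←n0
Join-block Dom:
  n3: preds {n0,n1}: {n0} ∩ {n0,n1} = {n0}; idom=n0
  n5: preds {n2,n4}: {n0,n1,n2} ∩ {n0,n3,n4} = {n0}; idom=n0
  n7: preds {n0,n4,n6}: {n0} ∩ {n0,n3,n4} ∩ {n0,n5,n6} = {n0}; idom=n0

DF walk-up:
  n3←n0: walk · to n0
  n3←n1: walk n1 to n0
  n5←n2: walk n2→n1 to n0
  n5←n4: walk n4→n3 to n0
  n7←n0: walk · to n0
  n7←n4: walk n4→n3 to n0
  n7←n6: walk n6→n5 to n0
  DF(n0)=∅
  DF(n1)={n3,n5}
  DF(n2)={n5}
  DF(n3)={n5,n7}
  DF(n4)={n5,n7}
  DF(n5)={n7}
  DF(n6)={n7}
  DF(n7)=∅

φ for e: defs {n2,n4,n6,n7}
  DF⁺ = {n5,n7}

Answer: ["n5", "n7"]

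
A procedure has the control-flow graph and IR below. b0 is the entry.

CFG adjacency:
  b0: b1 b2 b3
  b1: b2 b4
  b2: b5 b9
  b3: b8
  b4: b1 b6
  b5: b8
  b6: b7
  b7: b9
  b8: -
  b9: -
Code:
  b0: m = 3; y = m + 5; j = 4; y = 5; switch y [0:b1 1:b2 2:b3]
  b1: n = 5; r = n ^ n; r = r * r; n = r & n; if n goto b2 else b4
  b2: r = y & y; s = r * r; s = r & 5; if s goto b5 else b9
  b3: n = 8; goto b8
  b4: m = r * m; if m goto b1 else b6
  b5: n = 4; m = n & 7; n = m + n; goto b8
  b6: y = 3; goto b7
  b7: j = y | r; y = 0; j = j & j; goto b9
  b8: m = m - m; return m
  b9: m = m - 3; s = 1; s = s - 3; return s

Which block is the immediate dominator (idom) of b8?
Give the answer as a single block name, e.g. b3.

idom tree: b1←b0 b2←b0 b3←b0 b4←b1 b5←b2 b6←b4 b7←b6 b8←b0 b9←b0
Dom∩ at merges:
  b1: preds {b0,b4}: {b0} ∩ {b0,b1,b4} = {b0}; idom=b0
  b2: preds {b0,b1}: {b0} ∩ {b0,b1} = {b0}; idom=b0
  b8: preds {b3,b5}: {b0,b3} ∩ {b0,b2,b5} = {b0}; idom=b0
  b9: preds {b2,b7}: {b0,b2} ∩ {b0,b1,b4,b6,b7} = {b0}; idom=b0

idom(b8) = b0

Answer: b0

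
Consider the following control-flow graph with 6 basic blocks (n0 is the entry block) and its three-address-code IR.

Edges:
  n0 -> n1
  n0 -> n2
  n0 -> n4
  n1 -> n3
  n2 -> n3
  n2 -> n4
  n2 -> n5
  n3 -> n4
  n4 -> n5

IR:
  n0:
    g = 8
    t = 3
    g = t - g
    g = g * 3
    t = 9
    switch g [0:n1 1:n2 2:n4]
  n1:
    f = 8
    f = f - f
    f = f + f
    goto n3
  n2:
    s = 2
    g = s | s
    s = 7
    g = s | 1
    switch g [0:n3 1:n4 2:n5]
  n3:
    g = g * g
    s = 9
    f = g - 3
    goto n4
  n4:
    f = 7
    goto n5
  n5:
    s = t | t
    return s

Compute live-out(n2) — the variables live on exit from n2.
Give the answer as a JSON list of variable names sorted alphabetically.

Per-block:
  n0: {g,t} / ∅
  n1: {f} / ∅
  n2: {g,s} / ∅
  n3: {f,g,s} / {g}
  n4: {f} / ∅
  n5: {s} / {t}

Liveness:
  n0: in=∅ out={g,t}
  n1: in={g,t} out={g,t}
  n2: in={t} out={g,t}
  n3: in={g,t} out={t}
  n4: in={t} out={t}
  n5: in={t} out=∅

live-out(n2) = ["g", "t"]

Answer: ["g", "t"]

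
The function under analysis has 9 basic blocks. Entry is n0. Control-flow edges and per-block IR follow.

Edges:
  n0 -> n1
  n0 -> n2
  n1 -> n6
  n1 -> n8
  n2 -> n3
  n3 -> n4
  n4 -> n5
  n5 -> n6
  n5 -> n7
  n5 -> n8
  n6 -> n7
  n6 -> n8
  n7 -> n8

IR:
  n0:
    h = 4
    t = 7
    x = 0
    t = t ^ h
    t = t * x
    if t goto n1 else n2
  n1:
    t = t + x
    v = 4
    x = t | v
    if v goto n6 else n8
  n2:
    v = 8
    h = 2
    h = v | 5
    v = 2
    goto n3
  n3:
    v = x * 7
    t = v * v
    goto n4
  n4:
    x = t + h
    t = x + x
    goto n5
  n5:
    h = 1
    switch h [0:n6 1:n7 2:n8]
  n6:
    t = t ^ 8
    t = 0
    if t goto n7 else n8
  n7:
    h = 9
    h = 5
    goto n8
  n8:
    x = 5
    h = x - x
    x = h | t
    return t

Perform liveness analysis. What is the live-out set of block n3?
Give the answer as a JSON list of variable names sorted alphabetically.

Block summaries:
  n0: def={h,t,x} ue=∅
  n1: def={t,v,x} ue={t,x}
  n2: def={h,v} ue=∅
  n3: def={t,v} ue={x}
  n4: def={t,x} ue={h,t}
  n5: def={h} ue=∅
  n6: def={t} ue={t}
  n7: def={h} ue=∅
  n8: def={h,x} ue={t}

Live sets:
  n0: in=∅ out={t,x}
  n1: in={t,x} out={t}
  n2: in={x} out={h,x}
  n3: in={h,x} out={h,t}
  n4: in={h,t} out={t}
  n5: in={t} out={t}
  n6: in={t} out={t}
  n7: in={t} out={t}
  n8: in={t} out=∅

live-out(n3) = ["h", "t"]

Answer: ["h", "t"]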